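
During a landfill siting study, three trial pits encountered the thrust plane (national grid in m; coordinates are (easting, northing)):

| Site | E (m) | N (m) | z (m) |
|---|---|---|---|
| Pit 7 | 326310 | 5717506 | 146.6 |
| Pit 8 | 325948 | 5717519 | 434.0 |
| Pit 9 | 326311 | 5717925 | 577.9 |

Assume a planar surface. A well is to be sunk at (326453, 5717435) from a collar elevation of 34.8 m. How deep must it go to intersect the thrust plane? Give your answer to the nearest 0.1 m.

69.6 m

Let the plane be z = a·E + b·N + c.
Pit 8−Pit 7: −362a + 13b = 287.4;  Pit 9−Pit 7: 1a + 419b = 431.3.
Solving gives a = −0.756891971, b = 1.031162033.
Then c = 146.6 − a·326310 − b·5717506 = −5648547.09.
At (326453, 5717435): z_contact = −247089.65 + 5895601.90 − 5648547.09 = -34.85 m.
Depth below ground = 34.8 − (-34.85) = 69.6 m.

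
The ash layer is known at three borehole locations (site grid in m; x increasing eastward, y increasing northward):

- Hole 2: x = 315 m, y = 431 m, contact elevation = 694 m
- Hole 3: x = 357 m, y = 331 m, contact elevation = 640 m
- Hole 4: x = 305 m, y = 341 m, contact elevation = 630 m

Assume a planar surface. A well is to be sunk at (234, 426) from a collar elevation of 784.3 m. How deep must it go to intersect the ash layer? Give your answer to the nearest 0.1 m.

Two edge vectors: Hole 2→Hole 3 = (42, -100, -54), Hole 2→Hole 4 = (-10, -90, -64).
Normal n = (Hole 2→Hole 3) × (Hole 2→Hole 4) = (1540, 3228, -4780).
So ∂z/∂x = −n_x/n_z = 0.32218 and ∂z/∂y = −n_y/n_z = 0.67531.
Intercept c from Hole 2: 694 − 101.49 − 291.06 = 301.45.
At (234, 426): z_contact = 75.39 + 287.68 + 301.45 = 664.53 m.
Depth below ground = 784.3 − 664.53 = 119.8 m.

119.8 m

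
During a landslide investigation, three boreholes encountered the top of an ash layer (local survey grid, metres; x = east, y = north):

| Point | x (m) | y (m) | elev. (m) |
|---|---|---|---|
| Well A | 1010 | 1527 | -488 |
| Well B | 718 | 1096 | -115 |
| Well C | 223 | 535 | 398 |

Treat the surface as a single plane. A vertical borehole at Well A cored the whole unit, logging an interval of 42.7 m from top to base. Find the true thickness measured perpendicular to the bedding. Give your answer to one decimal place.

34.3 m

Let the plane be z = a·x + b·y + c.
Well B−Well A: −292a − 431b = 373;  Well C−Well A: −787a − 992b = 886.
Solving gives a = −0.23923, b = −0.70335.
|∇z| = √(a²+b²) = 0.74292, so dip δ = arctan(0.74292) = 36.61°.
True thickness = vertical thickness × cos δ = 42.7 × cos 36.61° = 34.3 m.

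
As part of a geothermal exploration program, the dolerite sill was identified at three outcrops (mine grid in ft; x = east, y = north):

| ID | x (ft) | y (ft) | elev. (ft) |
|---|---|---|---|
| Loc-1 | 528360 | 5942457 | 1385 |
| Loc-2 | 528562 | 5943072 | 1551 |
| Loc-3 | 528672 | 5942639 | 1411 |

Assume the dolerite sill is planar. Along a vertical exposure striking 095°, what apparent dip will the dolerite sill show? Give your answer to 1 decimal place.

Two edge vectors: Loc-1→Loc-2 = (202, 615, 166), Loc-1→Loc-3 = (312, 182, 26).
Normal n = (Loc-1→Loc-2) × (Loc-1→Loc-3) = (-14222, 46540, -155116).
So ∂z/∂x = −n_x/n_z = −0.09169 and ∂z/∂y = −n_y/n_z = 0.30003.
Unit vector along 095° is (sin 95°, cos 95°) = (0.9962, -0.0872).
Slope in that direction = a·(0.9962) + b·(-0.0872) = −0.11749.
Apparent dip = arctan|0.11749| = 6.7° (true dip is 17.4°, so apparent ≤ true as expected).

6.7°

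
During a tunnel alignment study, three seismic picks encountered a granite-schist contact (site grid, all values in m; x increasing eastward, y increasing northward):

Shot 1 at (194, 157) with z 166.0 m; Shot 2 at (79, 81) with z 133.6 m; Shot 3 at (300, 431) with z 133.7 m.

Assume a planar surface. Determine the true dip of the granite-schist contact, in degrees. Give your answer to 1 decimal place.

Two edge vectors: Shot 1→Shot 2 = (-115, -76, -32.4), Shot 1→Shot 3 = (106, 274, -32.3).
Normal n = (Shot 1→Shot 2) × (Shot 1→Shot 3) = (11332.4, -7148.9, -23454).
So ∂z/∂x = −n_x/n_z = 0.48318 and ∂z/∂y = −n_y/n_z = −0.30481.
Gradient magnitude |∇z| = √(a² + b²) = √(0.23346 + 0.09291) = 0.57128.
True dip = arctan(0.57128) = 29.7°, dipping toward WNW (azimuth ≈ 302°).

29.7°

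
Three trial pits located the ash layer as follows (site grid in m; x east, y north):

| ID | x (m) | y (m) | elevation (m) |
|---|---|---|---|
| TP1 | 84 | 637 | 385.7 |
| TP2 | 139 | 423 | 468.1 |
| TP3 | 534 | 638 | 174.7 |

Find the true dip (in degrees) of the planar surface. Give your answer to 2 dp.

34.55°

Let the plane be z = a·x + b·y + c.
TP2−TP1: 55a − 214b = 82.4;  TP3−TP1: 450a + 1b = −211.
Solving gives a = −0.46777, b = −0.50527.
Gradient magnitude |∇z| = √(a² + b²) = √(0.21881 + 0.25529) = 0.68855.
True dip = arctan(0.68855) = 34.55°, dipping toward NE (azimuth ≈ 043°).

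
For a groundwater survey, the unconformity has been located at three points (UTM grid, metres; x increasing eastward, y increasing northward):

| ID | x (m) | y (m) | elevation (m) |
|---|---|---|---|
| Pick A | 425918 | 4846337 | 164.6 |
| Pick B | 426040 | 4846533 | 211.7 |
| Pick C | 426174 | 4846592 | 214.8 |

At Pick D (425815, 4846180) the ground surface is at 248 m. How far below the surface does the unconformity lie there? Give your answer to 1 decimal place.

Let the plane be z = a·x + b·y + c.
Pick B−Pick A: 122a + 196b = 47.1;  Pick C−Pick A: 256a + 255b = 50.2.
Solving gives a = −0.113883353, b = 0.311192699.
Then c = 164.6 − a·425918 − b·4846337 = −1459475.12.
At (425815, 4846180): z_contact = −48493.24 + 1508095.83 − 1459475.12 = 127.47 m.
Depth below ground = 248 − 127.47 = 120.5 m.

120.5 m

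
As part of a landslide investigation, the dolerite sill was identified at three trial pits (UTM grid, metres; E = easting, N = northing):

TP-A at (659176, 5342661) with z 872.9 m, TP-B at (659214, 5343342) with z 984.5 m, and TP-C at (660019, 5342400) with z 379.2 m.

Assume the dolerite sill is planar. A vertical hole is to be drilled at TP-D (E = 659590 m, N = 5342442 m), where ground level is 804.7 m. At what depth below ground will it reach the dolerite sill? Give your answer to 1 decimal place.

191.8 m

Two edge vectors: TP-A→TP-B = (38, 681, 111.6), TP-A→TP-C = (843, -261, -493.7).
Normal n = (TP-A→TP-B) × (TP-A→TP-C) = (-307082.1, 112839.4, -584001).
So ∂z/∂E = −n_x/n_z = −0.525824613 and ∂z/∂N = −n_y/n_z = 0.193217820.
Intercept c from TP-A: 872.9 + 346610.97 − 1032297.31 = −684813.45.
At (659590, 5342442): z_contact = −346828.66 + 1032255.00 − 684813.45 = 612.89 m.
Depth below ground = 804.7 − 612.89 = 191.8 m.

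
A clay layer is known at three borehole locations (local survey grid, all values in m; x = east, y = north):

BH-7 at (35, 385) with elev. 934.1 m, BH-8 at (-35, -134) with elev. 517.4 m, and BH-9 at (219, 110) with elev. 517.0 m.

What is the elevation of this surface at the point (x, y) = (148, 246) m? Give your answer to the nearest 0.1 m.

705.5 m

Let the plane be z = a·x + b·y + c.
BH-8−BH-7: −70a − 519b = −416.7;  BH-9−BH-7: 184a − 275b = −417.1.
Solving gives a = −0.88790, b = 0.92264.
Then c = 934.1 − a·35 − b·385 = 609.96.
At (148, 246): z = −131.4 + 227.0 + 609.96 = 705.5 m.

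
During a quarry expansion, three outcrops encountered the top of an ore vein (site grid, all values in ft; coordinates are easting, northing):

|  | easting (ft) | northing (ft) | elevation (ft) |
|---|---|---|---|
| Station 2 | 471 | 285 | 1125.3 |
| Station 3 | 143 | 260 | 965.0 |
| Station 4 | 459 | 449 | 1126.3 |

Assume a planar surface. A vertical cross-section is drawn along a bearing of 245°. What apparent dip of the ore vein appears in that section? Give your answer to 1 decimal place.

Two edge vectors: Station 2→Station 3 = (-328, -25, -160.3), Station 2→Station 4 = (-12, 164, 1).
Normal n = (Station 2→Station 3) × (Station 2→Station 4) = (26264.2, 2251.6, -54092).
So ∂z/∂easting = −n_x/n_z = 0.48555 and ∂z/∂northing = −n_y/n_z = 0.04163.
Unit vector along 245° is (sin 245°, cos 245°) = (-0.9063, -0.4226).
Slope in that direction = a·(-0.9063) + b·(-0.4226) = −0.45765.
Apparent dip = arctan|0.45765| = 24.6° (true dip is 26.0°, so apparent ≤ true as expected).

24.6°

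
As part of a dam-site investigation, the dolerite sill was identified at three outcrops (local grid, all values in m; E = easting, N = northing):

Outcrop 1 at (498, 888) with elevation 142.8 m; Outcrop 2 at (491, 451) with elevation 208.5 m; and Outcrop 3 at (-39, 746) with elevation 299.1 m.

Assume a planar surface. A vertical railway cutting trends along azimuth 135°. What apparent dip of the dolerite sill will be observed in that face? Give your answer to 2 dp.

Let the plane be z = a·E + b·N + c.
Outcrop 2−Outcrop 1: −7a − 437b = 65.7;  Outcrop 3−Outcrop 1: −537a − 142b = 156.3.
Solving gives a = −0.25237, b = −0.14630.
Unit vector along 135° is (sin 135°, cos 135°) = (0.7071, -0.7071).
Slope in that direction = a·(0.7071) + b·(-0.7071) = −0.07501.
Apparent dip = arctan|0.07501| = 4.29° (true dip is 16.3°, so apparent ≤ true as expected).

4.29°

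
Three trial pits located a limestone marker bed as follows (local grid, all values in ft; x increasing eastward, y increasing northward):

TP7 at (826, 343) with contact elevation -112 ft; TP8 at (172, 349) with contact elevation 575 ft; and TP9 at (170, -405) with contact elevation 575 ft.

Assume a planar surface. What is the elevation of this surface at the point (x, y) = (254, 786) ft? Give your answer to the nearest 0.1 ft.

Let the plane be z = a·x + b·y + c.
TP8−TP7: −654a + 6b = 687;  TP9−TP7: −656a − 748b = 687.
Solving gives a = −1.05043, b = 0.00279.
Then c = -112 − a·826 − b·343 = 754.70.
At (254, 786): z = −266.8 + 2.2 + 754.70 = 490.1 ft.

490.1 ft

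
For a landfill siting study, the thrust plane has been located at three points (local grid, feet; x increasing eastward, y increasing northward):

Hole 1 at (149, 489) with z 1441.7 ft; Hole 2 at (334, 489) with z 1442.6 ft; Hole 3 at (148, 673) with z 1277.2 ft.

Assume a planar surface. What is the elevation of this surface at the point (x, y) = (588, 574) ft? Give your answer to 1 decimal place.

Two edge vectors: Hole 1→Hole 2 = (185, 0, 0.9), Hole 1→Hole 3 = (-1, 184, -164.5).
Normal n = (Hole 1→Hole 2) × (Hole 1→Hole 3) = (-165.6, 30431.6, 34040).
So ∂z/∂x = −n_x/n_z = 0.00486 and ∂z/∂y = −n_y/n_z = −0.89400.
Intercept c from Hole 1: 1441.7 − 0.72 + 437.16 = 1878.14.
At (588, 574): z = 2.9 − 513.2 + 1878.14 = 1367.8 ft.

1367.8 ft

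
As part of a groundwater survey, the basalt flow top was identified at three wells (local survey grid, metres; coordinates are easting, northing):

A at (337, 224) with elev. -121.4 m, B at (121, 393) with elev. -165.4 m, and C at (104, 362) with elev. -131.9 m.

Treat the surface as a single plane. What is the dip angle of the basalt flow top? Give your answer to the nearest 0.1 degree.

43.5°

Two edge vectors: A→B = (-216, 169, -44), A→C = (-233, 138, -10.5).
Normal n = (A→B) × (A→C) = (4297.5, 7984, 9569).
So ∂z/∂easting = −n_x/n_z = −0.44911 and ∂z/∂northing = −n_y/n_z = −0.83436.
Gradient magnitude |∇z| = √(a² + b²) = √(0.20170 + 0.69616) = 0.94755.
True dip = arctan(0.94755) = 43.5°, dipping toward NNE (azimuth ≈ 028°).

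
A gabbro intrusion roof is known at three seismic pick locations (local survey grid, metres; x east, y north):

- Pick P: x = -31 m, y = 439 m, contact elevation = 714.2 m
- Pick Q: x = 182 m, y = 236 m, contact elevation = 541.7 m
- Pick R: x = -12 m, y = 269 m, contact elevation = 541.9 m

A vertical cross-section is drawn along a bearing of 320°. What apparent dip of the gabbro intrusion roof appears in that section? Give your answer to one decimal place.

Let the plane be z = a·x + b·y + c.
Pick Q−Pick P: 213a − 203b = −172.5;  Pick R−Pick P: 19a − 170b = −172.3.
Solving gives a = 0.17469, b = 1.03305.
Unit vector along 320° is (sin 320°, cos 320°) = (-0.6428, 0.7660).
Slope in that direction = a·(-0.6428) + b·(0.7660) = 0.67907.
Apparent dip = arctan|0.67907| = 34.2° (true dip is 46.3°, so apparent ≤ true as expected).

34.2°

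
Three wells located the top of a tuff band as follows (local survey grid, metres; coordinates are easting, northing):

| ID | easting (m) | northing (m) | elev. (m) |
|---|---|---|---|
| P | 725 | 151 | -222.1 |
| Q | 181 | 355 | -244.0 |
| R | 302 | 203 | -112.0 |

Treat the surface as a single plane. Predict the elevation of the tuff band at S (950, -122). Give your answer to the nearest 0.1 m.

Two edge vectors: P→Q = (-544, 204, -21.9), P→R = (-423, 52, 110.1).
Normal n = (P→Q) × (P→R) = (23599.2, 69158.1, 58004).
So ∂z/∂easting = −n_x/n_z = −0.40685 and ∂z/∂northing = −n_y/n_z = −1.19230.
Intercept c from P: -222.1 + 294.97 + 180.04 = 252.91.
At (950, -122): z = −386.5 + 145.5 + 252.91 = 11.9 m.

11.9 m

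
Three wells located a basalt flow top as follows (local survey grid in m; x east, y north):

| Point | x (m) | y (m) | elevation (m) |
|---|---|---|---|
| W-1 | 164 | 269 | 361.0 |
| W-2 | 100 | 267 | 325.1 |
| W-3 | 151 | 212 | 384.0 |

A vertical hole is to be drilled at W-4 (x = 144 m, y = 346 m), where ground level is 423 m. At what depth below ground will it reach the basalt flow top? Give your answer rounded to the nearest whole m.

Two edge vectors: W-1→W-2 = (-64, -2, -35.9), W-1→W-3 = (-13, -57, 23).
Normal n = (W-1→W-2) × (W-1→W-3) = (-2092.3, 1938.7, 3622).
So ∂z/∂x = −n_x/n_z = 0.57766 and ∂z/∂y = −n_y/n_z = −0.53526.
Intercept c from W-1: 361 − 94.74 + 143.98 = 410.25.
At (144, 346): z_contact = 83.2 − 185.2 + 410.25 = 308.2 m.
Depth below ground = 423 − 308.2 = 115 m.

115 m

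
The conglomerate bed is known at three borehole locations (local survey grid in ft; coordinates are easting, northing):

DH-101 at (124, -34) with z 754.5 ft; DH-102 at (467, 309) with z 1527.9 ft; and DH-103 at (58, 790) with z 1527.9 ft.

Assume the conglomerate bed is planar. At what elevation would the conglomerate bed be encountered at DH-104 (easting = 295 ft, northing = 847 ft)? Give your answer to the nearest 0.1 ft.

Let the plane be z = a·easting + b·northing + c.
DH-102−DH-101: 343a + 343b = 773.4;  DH-103−DH-101: −66a + 824b = 773.4.
Solving gives a = 1.21861, b = 1.03620.
Then c = 754.5 − a·124 − b·-34 = 638.62.
At (295, 847): z = 359.5 + 877.7 + 638.62 = 1875.8 ft.

1875.8 ft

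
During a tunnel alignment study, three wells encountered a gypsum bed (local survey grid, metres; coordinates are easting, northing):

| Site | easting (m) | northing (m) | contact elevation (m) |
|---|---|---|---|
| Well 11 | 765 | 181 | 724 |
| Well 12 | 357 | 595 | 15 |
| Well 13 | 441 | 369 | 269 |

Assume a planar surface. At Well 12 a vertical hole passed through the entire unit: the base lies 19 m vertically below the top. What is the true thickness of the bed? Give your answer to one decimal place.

Two edge vectors: Well 11→Well 12 = (-408, 414, -709), Well 11→Well 13 = (-324, 188, -455).
Normal n = (Well 11→Well 12) × (Well 11→Well 13) = (-55078, 44076, 57432).
So ∂z/∂easting = −n_x/n_z = 0.95901 and ∂z/∂northing = −n_y/n_z = −0.76745.
|∇z| = √(a²+b²) = 1.22828, so dip δ = arctan(1.22828) = 50.85°.
True thickness = vertical thickness × cos δ = 19 × cos 50.85° = 12.0 m.

12.0 m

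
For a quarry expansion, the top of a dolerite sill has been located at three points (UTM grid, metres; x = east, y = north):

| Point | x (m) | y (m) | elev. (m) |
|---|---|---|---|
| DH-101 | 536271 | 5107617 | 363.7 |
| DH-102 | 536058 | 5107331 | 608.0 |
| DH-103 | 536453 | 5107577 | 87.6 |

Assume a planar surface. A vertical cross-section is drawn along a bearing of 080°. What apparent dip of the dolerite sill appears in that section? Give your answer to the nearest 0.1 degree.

54.5°

Two edge vectors: DH-101→DH-102 = (-213, -286, 244.3), DH-101→DH-103 = (182, -40, -276.1).
Normal n = (DH-101→DH-102) × (DH-101→DH-103) = (88736.6, -14346.7, 60572).
So ∂z/∂x = −n_x/n_z = −1.46498 and ∂z/∂y = −n_y/n_z = 0.23685.
Unit vector along 080° is (sin 80°, cos 80°) = (0.9848, 0.1736).
Slope in that direction = a·(0.9848) + b·(0.1736) = −1.40159.
Apparent dip = arctan|1.40159| = 54.5° (true dip is 56.0°, so apparent ≤ true as expected).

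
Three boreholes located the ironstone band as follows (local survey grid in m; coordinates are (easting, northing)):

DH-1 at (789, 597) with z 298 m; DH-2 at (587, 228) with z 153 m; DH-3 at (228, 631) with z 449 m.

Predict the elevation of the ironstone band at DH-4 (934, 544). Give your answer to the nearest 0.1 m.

Two edge vectors: DH-1→DH-2 = (-202, -369, -145), DH-1→DH-3 = (-561, 34, 151).
Normal n = (DH-1→DH-2) × (DH-1→DH-3) = (-50789, 111847, -213877).
So ∂z/∂E = −n_x/n_z = −0.23747 and ∂z/∂N = −n_y/n_z = 0.52295.
Intercept c from DH-1: 298 + 187.36 − 312.20 = 173.16.
At (934, 544): z = −221.8 + 284.5 + 173.16 = 235.9 m.

235.9 m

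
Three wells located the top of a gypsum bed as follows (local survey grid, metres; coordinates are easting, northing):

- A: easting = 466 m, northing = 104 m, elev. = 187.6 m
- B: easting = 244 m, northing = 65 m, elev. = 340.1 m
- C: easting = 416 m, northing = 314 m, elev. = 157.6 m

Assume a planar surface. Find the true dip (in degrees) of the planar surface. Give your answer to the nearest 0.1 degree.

Let the plane be z = a·easting + b·northing + c.
B−A: −222a − 39b = 152.5;  C−A: −50a + 210b = −30.
Solving gives a = −0.63527, b = −0.29411.
Gradient magnitude |∇z| = √(a² + b²) = √(0.40357 + 0.08650) = 0.70005.
True dip = arctan(0.70005) = 35.0°, dipping toward ENE (azimuth ≈ 065°).

35.0°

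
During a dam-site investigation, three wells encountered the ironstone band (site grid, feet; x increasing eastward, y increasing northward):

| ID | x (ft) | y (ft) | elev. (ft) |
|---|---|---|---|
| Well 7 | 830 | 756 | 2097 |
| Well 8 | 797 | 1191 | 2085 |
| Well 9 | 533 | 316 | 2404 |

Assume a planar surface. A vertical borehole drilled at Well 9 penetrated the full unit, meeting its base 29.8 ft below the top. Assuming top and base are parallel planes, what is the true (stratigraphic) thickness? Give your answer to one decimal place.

22.2 ft

Let the plane be z = a·x + b·y + c.
Well 8−Well 7: −33a + 435b = −12;  Well 9−Well 7: −297a − 440b = 307.
Solving gives a = −0.89250, b = −0.09529.
|∇z| = √(a²+b²) = 0.89757, so dip δ = arctan(0.89757) = 41.91°.
True thickness = vertical thickness × cos δ = 29.8 × cos 41.91° = 22.2 ft.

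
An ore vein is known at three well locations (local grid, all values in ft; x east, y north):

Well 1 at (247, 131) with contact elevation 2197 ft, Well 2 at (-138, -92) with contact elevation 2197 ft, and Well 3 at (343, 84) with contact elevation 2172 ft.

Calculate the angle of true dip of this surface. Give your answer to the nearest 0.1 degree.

Let the plane be z = a·x + b·y + c.
Well 2−Well 1: −385a − 223b = 0;  Well 3−Well 1: 96a − 47b = −25.
Solving gives a = −0.14113, b = 0.24365.
Gradient magnitude |∇z| = √(a² + b²) = √(0.01992 + 0.05937) = 0.28157.
True dip = arctan(0.28157) = 15.7°, dipping toward SSE (azimuth ≈ 150°).

15.7°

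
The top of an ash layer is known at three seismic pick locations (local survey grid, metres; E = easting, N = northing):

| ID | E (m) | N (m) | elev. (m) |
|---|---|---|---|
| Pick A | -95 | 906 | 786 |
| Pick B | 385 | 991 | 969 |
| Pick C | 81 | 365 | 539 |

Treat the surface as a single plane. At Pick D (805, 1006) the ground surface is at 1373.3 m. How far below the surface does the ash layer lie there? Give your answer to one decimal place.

276.8 m

Let the plane be z = a·E + b·N + c.
Pick B−Pick A: 480a + 85b = 183;  Pick C−Pick A: 176a − 541b = −247.
Solving gives a = 0.284037, b = 0.548966.
Then c = 786 − a·-95 − b·906 = 315.62.
At (805, 1006): z_contact = 228.65 + 552.26 + 315.62 = 1096.53 m.
Depth below ground = 1373.3 − 1096.53 = 276.8 m.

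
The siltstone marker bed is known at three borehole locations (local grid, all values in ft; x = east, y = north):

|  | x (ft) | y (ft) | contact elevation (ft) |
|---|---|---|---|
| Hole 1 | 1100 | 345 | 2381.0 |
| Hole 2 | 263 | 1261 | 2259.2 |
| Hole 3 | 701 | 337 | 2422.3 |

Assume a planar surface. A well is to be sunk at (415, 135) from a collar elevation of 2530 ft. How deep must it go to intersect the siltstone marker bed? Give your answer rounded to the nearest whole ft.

Two edge vectors: Hole 1→Hole 2 = (-837, 916, -121.8), Hole 1→Hole 3 = (-399, -8, 41.3).
Normal n = (Hole 1→Hole 2) × (Hole 1→Hole 3) = (36856.4, 83166.3, 372180).
So ∂z/∂x = −n_x/n_z = −0.09903 and ∂z/∂y = −n_y/n_z = −0.22346.
Intercept c from Hole 1: 2381 + 108.93 + 77.09 = 2567.02.
At (415, 135): z_contact = −41.1 − 30.2 + 2567.02 = 2495.8 ft.
Depth below ground = 2530 − 2495.8 = 34 ft.

34 ft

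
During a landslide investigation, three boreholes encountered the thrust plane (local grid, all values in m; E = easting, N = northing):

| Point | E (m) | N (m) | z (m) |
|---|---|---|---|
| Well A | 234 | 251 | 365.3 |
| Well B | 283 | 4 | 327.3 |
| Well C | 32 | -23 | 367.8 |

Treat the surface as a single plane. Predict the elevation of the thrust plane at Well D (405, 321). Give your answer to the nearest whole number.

344 m

Let the plane be z = a·E + b·N + c.
Well B−Well A: 49a − 247b = −38;  Well C−Well A: −202a − 274b = 2.5.
Solving gives a = −0.17419, b = 0.11929.
Then c = 365.3 − a·234 − b·251 = 376.12.
At (405, 321): z = −70.5 + 38.3 + 376.12 = 343.9 m.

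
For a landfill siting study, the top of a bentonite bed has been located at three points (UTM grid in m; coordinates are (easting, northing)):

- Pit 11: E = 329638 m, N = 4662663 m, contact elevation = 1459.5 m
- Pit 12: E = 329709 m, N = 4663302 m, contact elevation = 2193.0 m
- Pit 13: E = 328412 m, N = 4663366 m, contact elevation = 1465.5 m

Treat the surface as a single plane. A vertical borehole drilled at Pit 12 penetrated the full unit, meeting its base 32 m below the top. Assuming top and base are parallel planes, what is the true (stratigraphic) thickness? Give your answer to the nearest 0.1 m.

Let the plane be z = a·E + b·N + c.
Pit 12−Pit 11: 71a + 639b = 733.5;  Pit 13−Pit 11: −1226a + 703b = 6.
Solving gives a = 0.61418, b = 1.07964.
|∇z| = √(a²+b²) = 1.24212, so dip δ = arctan(1.24212) = 51.16°.
True thickness = vertical thickness × cos δ = 32 × cos 51.16° = 20.1 m.

20.1 m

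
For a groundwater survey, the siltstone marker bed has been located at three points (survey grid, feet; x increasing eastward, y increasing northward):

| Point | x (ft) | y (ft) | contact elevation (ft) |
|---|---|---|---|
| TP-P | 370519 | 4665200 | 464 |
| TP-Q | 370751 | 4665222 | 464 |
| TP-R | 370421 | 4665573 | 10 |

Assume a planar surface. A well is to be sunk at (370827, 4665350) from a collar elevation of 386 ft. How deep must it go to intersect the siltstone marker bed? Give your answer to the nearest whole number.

65 ft

Let the plane be z = a·x + b·y + c.
TP-Q−TP-P: 232a + 22b = 0;  TP-R−TP-P: −98a + 373b = −454.
Solving gives a = 0.11261444, b = −1.18757047.
Then c = 464 − a·370519 − b·4665200 = 5498991.96.
At (370827, 4665350): z_contact = 41760.5 − 5540431.9 + 5498991.96 = 320.5 ft.
Depth below ground = 386 − 320.5 = 65 ft.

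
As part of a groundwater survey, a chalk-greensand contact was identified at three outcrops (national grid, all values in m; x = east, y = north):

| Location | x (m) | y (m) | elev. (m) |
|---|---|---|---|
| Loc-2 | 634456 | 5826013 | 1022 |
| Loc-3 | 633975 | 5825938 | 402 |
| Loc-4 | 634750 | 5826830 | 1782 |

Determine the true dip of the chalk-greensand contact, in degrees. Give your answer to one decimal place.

52.6°

Two edge vectors: Loc-2→Loc-3 = (-481, -75, -620), Loc-2→Loc-4 = (294, 817, 760).
Normal n = (Loc-2→Loc-3) × (Loc-2→Loc-4) = (449540, 183280, -370927).
So ∂z/∂x = −n_x/n_z = 1.21194 and ∂z/∂y = −n_y/n_z = 0.49411.
Gradient magnitude |∇z| = √(a² + b²) = √(1.46879 + 0.24415) = 1.30879.
True dip = arctan(1.30879) = 52.6°, dipping toward WSW (azimuth ≈ 248°).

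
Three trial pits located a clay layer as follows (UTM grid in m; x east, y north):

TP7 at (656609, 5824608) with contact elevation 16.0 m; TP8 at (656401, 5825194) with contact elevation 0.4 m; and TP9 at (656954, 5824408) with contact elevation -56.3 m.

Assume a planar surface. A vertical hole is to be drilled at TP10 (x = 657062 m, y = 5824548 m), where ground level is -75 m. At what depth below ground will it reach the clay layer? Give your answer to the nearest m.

30 m

Two edge vectors: TP7→TP8 = (-208, 586, -15.6), TP7→TP9 = (345, -200, -72.3).
Normal n = (TP7→TP8) × (TP7→TP9) = (-45487.8, -20420.4, -160570).
So ∂z/∂x = −n_x/n_z = −0.28328953 and ∂z/∂y = −n_y/n_z = −0.12717444.
Intercept c from TP7: 16 + 186010.46 + 740741.27 = 926767.72.
At (657062, 5824548): z_contact = −186138.8 − 740733.6 + 926767.72 = -104.7 m.
Depth below ground = -75 − (-104.7) = 30 m.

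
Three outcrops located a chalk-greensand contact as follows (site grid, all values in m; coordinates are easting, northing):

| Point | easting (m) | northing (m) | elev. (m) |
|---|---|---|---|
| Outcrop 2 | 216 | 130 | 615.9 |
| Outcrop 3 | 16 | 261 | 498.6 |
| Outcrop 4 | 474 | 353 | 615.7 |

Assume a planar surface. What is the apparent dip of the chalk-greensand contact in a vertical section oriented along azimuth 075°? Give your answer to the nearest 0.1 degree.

12.5°

Let the plane be z = a·easting + b·northing + c.
Outcrop 3−Outcrop 2: −200a + 131b = −117.3;  Outcrop 4−Outcrop 2: 258a + 223b = −0.2.
Solving gives a = 0.33332, b = −0.38653.
Unit vector along 075° is (sin 75°, cos 75°) = (0.9659, 0.2588).
Slope in that direction = a·(0.9659) + b·(0.2588) = 0.22192.
Apparent dip = arctan|0.22192| = 12.5° (true dip is 27.0°, so apparent ≤ true as expected).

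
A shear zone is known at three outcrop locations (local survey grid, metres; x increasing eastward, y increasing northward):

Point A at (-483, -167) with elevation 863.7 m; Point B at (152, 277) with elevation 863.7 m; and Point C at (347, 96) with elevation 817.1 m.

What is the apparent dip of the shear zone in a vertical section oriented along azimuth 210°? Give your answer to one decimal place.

4.3°

Two edge vectors: Point A→Point B = (635, 444, 0), Point A→Point C = (830, 263, -46.6).
Normal n = (Point A→Point B) × (Point A→Point C) = (-20690.4, 29591, -201515).
So ∂z/∂x = −n_x/n_z = −0.10267 and ∂z/∂y = −n_y/n_z = 0.14684.
Unit vector along 210° is (sin 210°, cos 210°) = (-0.5000, -0.8660).
Slope in that direction = a·(-0.5000) + b·(-0.8660) = −0.07583.
Apparent dip = arctan|0.07583| = 4.3° (true dip is 10.2°, so apparent ≤ true as expected).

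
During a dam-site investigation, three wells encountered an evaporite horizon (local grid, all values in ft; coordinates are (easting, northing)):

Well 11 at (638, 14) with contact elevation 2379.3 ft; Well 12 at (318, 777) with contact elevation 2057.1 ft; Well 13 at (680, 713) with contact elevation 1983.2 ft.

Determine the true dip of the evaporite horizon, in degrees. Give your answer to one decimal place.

Two edge vectors: Well 11→Well 12 = (-320, 763, -322.2), Well 11→Well 13 = (42, 699, -396.1).
Normal n = (Well 11→Well 12) × (Well 11→Well 13) = (-77006.5, -140284.4, -255726).
So ∂z/∂E = −n_x/n_z = −0.30113 and ∂z/∂N = −n_y/n_z = −0.54857.
Gradient magnitude |∇z| = √(a² + b²) = √(0.09068 + 0.30093) = 0.62579.
True dip = arctan(0.62579) = 32.0°, dipping toward NNE (azimuth ≈ 029°).

32.0°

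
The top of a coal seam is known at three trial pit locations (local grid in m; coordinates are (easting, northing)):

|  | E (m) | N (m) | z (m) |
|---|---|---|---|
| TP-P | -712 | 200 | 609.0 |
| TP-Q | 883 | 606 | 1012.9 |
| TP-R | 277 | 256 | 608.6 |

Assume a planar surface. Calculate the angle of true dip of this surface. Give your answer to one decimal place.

Two edge vectors: TP-P→TP-Q = (1595, 406, 403.9), TP-P→TP-R = (989, 56, -0.4).
Normal n = (TP-P→TP-Q) × (TP-P→TP-R) = (-22780.8, 400095.1, -312214).
So ∂z/∂E = −n_x/n_z = −0.07297 and ∂z/∂N = −n_y/n_z = 1.28148.
Gradient magnitude |∇z| = √(a² + b²) = √(0.00532 + 1.64218) = 1.28355.
True dip = arctan(1.28355) = 52.1°, dipping toward S (azimuth ≈ 177°).

52.1°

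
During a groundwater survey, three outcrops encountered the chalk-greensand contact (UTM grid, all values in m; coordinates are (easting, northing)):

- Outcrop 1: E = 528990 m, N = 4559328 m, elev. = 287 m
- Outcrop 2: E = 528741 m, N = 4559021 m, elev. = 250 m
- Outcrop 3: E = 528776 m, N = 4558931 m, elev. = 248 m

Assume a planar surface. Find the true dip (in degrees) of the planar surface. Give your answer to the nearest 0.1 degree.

5.6°

Two edge vectors: Outcrop 1→Outcrop 2 = (-249, -307, -37), Outcrop 1→Outcrop 3 = (-214, -397, -39).
Normal n = (Outcrop 1→Outcrop 2) × (Outcrop 1→Outcrop 3) = (-2716, -1793, 33155).
So ∂z/∂E = −n_x/n_z = 0.08192 and ∂z/∂N = −n_y/n_z = 0.05408.
Gradient magnitude |∇z| = √(a² + b²) = √(0.00671 + 0.00292) = 0.09816.
True dip = arctan(0.09816) = 5.6°, dipping toward WSW (azimuth ≈ 237°).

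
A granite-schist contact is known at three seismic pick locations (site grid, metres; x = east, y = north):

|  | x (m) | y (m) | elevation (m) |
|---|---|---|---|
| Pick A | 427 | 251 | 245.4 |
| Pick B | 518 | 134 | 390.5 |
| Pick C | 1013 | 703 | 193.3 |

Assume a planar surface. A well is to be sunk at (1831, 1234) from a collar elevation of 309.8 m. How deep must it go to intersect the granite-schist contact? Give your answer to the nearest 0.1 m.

Two edge vectors: Pick A→Pick B = (91, -117, 145.1), Pick A→Pick C = (586, 452, -52.1).
Normal n = (Pick A→Pick B) × (Pick A→Pick C) = (-59489.5, 89769.7, 109694).
So ∂z/∂x = −n_x/n_z = 0.542322 and ∂z/∂y = −n_y/n_z = −0.818365.
Intercept c from Pick A: 245.4 − 231.57 + 205.41 = 219.24.
At (1831, 1234): z_contact = 992.99 − 1009.86 + 219.24 = 202.37 m.
Depth below ground = 309.8 − 202.37 = 107.4 m.

107.4 m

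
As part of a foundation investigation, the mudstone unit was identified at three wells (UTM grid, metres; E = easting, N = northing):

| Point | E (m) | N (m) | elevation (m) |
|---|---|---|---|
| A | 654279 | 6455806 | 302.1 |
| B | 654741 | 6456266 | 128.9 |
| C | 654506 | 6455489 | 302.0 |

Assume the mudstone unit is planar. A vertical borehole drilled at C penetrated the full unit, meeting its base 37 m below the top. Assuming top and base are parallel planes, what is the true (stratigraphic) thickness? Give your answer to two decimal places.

35.73 m

Let the plane be z = a·E + b·N + c.
B−A: 462a + 460b = −173.2;  C−A: 227a − 317b = −0.1.
Solving gives a = −0.21904, b = −0.15653.
|∇z| = √(a²+b²) = 0.26922, so dip δ = arctan(0.26922) = 15.07°.
True thickness = vertical thickness × cos δ = 37 × cos 15.07° = 35.73 m.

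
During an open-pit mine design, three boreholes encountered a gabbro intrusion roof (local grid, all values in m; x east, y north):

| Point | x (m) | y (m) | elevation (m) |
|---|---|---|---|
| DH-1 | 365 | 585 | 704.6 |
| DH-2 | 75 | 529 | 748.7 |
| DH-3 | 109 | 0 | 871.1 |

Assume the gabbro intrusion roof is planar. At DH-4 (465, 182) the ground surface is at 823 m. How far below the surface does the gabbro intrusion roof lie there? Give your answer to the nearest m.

Let the plane be z = a·x + b·y + c.
DH-2−DH-1: −290a − 56b = 44.1;  DH-3−DH-1: −256a − 585b = 166.5.
Solving gives a = −0.10607, b = −0.23820.
Then c = 704.6 − a·365 − b·585 = 882.66.
At (465, 182): z_contact = −49.3 − 43.4 + 882.66 = 790.0 m.
Depth below ground = 823 − 790.0 = 33 m.

33 m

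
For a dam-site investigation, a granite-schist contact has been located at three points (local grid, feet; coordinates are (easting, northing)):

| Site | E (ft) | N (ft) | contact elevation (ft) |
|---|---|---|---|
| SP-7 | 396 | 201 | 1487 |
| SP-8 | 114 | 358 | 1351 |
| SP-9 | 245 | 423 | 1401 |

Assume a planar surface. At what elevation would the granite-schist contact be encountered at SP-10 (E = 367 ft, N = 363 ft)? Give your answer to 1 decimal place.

Let the plane be z = a·E + b·N + c.
SP-8−SP-7: −282a + 157b = −136;  SP-9−SP-7: −151a + 222b = −86.
Solving gives a = 0.42908, b = −0.09553.
Then c = 1487 − a·396 − b·201 = 1336.29.
At (367, 363): z = 157.5 − 34.7 + 1336.29 = 1459.1 ft.

1459.1 ft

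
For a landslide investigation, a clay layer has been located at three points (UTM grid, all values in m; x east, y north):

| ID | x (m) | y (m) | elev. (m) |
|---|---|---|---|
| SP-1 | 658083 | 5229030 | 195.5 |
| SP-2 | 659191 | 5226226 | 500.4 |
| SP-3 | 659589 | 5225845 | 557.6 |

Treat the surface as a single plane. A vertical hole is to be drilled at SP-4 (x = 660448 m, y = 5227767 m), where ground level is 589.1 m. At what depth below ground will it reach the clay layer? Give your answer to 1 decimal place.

Let the plane be z = a·x + b·y + c.
SP-2−SP-1: 1108a − 2804b = 304.9;  SP-3−SP-1: 1506a − 3185b = 362.1.
Solving gives a = 0.063734644, b = −0.083552787.
Then c = 195.5 − a·658083 − b·5229030 = 395152.84.
At (660448, 5227767): z_contact = 42093.42 − 436794.50 + 395152.84 = 451.76 m.
Depth below ground = 589.1 − 451.76 = 137.3 m.

137.3 m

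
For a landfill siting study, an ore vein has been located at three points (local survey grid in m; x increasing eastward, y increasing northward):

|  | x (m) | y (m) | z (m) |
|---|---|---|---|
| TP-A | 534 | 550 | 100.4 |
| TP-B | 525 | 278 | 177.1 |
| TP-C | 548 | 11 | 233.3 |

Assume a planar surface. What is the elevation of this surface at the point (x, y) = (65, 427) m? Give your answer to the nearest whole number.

414 m

Let the plane be z = a·x + b·y + c.
TP-B−TP-A: −9a − 272b = 76.7;  TP-C−TP-A: 14a − 539b = 132.9.
Solving gives a = −0.59967, b = −0.26214.
Then c = 100.4 − a·534 − b·550 = 564.80.
At (65, 427): z = −39.0 − 111.9 + 564.80 = 413.9 m.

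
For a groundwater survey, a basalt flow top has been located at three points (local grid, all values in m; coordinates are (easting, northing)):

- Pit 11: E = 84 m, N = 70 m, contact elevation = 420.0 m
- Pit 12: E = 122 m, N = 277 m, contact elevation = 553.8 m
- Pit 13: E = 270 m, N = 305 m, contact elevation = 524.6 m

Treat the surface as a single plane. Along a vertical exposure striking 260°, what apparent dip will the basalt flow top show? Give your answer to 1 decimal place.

Two edge vectors: Pit 11→Pit 12 = (38, 207, 133.8), Pit 11→Pit 13 = (186, 235, 104.6).
Normal n = (Pit 11→Pit 12) × (Pit 11→Pit 13) = (-9790.8, 20912, -29572).
So ∂z/∂E = −n_x/n_z = −0.33108 and ∂z/∂N = −n_y/n_z = 0.70716.
Unit vector along 260° is (sin 260°, cos 260°) = (-0.9848, -0.1736).
Slope in that direction = a·(-0.9848) + b·(-0.1736) = 0.20326.
Apparent dip = arctan|0.20326| = 11.5° (true dip is 38.0°, so apparent ≤ true as expected).

11.5°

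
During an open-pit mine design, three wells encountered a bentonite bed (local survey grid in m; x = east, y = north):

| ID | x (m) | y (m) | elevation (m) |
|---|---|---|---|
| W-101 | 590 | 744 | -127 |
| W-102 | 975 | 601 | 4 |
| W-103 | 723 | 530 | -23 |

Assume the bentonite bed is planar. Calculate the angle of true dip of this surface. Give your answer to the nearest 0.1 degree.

Let the plane be z = a·x + b·y + c.
W-102−W-101: 385a − 143b = 131;  W-103−W-101: 133a − 214b = 104.
Solving gives a = 0.20770, b = −0.35690.
Gradient magnitude |∇z| = √(a² + b²) = √(0.04314 + 0.12738) = 0.41293.
True dip = arctan(0.41293) = 22.4°, dipping toward NNW (azimuth ≈ 330°).

22.4°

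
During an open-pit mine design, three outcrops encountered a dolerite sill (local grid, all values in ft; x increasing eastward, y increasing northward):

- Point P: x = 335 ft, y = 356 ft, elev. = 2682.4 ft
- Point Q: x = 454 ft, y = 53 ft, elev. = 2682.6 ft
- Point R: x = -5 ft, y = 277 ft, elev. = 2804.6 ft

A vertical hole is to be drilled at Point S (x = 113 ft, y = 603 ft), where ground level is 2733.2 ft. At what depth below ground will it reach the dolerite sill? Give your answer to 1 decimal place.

Let the plane be z = a·x + b·y + c.
Point Q−Point P: 119a − 303b = 0.2;  Point R−Point P: −340a − 79b = 122.2.
Solving gives a = −0.32922, b = −0.12996.
Then c = 2682.4 − a·335 − b·356 = 2838.95.
At (113, 603): z_contact = −37.20 − 78.36 + 2838.95 = 2723.39 ft.
Depth below ground = 2733.2 − 2723.39 = 9.8 ft.

9.8 ft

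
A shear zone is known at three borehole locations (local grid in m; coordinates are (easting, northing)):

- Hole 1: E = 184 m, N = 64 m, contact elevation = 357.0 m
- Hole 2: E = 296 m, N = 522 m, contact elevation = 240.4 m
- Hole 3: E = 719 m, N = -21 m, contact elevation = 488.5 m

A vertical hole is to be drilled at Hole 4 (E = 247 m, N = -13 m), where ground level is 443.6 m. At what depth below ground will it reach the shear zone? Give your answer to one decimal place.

50.8 m

Two edge vectors: Hole 1→Hole 2 = (112, 458, -116.6), Hole 1→Hole 3 = (535, -85, 131.5).
Normal n = (Hole 1→Hole 2) × (Hole 1→Hole 3) = (50316, -77109, -254550).
So ∂z/∂E = −n_x/n_z = 0.19767 and ∂z/∂N = −n_y/n_z = −0.30292.
Intercept c from Hole 1: 357 − 36.37 + 19.39 = 340.02.
At (247, -13): z_contact = 48.82 + 3.94 + 340.02 = 392.78 m.
Depth below ground = 443.6 − 392.78 = 50.8 m.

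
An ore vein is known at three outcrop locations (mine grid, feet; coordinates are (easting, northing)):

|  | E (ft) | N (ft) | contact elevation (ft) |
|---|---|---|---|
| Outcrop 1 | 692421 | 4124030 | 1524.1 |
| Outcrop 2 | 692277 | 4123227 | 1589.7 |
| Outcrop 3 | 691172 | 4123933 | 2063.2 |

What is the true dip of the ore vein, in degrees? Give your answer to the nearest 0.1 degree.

Let the plane be z = a·E + b·N + c.
Outcrop 2−Outcrop 1: −144a − 803b = 65.6;  Outcrop 3−Outcrop 1: −1249a − 97b = 539.1.
Solving gives a = −0.43129, b = −0.00435.
Gradient magnitude |∇z| = √(a² + b²) = √(0.18601 + 0.00002) = 0.43131.
True dip = arctan(0.43131) = 23.3°, dipping toward E (azimuth ≈ 089°).

23.3°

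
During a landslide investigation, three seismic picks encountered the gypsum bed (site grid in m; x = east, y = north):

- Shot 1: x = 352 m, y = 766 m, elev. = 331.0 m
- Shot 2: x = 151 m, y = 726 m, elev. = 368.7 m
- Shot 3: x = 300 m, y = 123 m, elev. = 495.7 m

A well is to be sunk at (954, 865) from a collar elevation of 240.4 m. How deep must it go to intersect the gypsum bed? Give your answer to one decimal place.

17.2 m

Two edge vectors: Shot 1→Shot 2 = (-201, -40, 37.7), Shot 1→Shot 3 = (-52, -643, 164.7).
Normal n = (Shot 1→Shot 2) × (Shot 1→Shot 3) = (17653.1, 31144.3, 127163).
So ∂z/∂x = −n_x/n_z = −0.13882 and ∂z/∂y = −n_y/n_z = −0.24492.
Intercept c from Shot 1: 331 + 48.87 + 187.61 = 567.47.
At (954, 865): z_contact = −132.44 − 211.85 + 567.47 = 223.18 m.
Depth below ground = 240.4 − 223.18 = 17.2 m.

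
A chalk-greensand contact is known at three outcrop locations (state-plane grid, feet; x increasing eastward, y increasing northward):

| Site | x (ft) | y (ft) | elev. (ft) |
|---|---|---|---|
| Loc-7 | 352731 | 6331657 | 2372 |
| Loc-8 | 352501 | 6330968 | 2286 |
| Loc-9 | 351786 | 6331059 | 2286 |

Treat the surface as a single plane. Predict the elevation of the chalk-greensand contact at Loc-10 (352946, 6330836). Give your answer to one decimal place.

2277.0 ft

Two edge vectors: Loc-7→Loc-8 = (-230, -689, -86), Loc-7→Loc-9 = (-945, -598, -86).
Normal n = (Loc-7→Loc-8) × (Loc-7→Loc-9) = (7826, 61490, -513565).
So ∂z/∂x = −n_x/n_z = 0.015238577 and ∂z/∂y = −n_y/n_z = 0.119731680.
Intercept c from Loc-7: 2372 − 5375.12 − 758099.93 = −761103.05.
At (352946, 6330836): z = 5378.4 + 758001.6 − 761103.05 = 2277.0 ft.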